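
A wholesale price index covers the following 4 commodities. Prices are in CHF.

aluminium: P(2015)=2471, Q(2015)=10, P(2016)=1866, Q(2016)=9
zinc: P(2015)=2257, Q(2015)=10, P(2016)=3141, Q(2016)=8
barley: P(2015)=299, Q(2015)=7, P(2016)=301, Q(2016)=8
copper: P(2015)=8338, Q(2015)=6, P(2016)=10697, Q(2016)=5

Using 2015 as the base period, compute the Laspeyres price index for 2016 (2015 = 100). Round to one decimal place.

117.1

Laspeyres price index uses base-period quantities as weights.
ΣP(2016)·Q(2015) = 1866×10 + 3141×10 + 301×7 + 10697×6 = 18660 + 31410 + 2107 + 64182 = 116359
ΣP(2015)·Q(2015) = 2471×10 + 2257×10 + 299×7 + 8338×6 = 24710 + 22570 + 2093 + 50028 = 99401
Index = 116359 / 99401 × 100 = 117.0602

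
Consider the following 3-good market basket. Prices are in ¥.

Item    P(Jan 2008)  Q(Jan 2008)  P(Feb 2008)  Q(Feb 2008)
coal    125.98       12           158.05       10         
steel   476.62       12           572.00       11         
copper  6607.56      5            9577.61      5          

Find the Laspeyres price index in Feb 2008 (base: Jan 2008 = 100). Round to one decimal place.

140.7

Laspeyres price index uses base-period quantities as weights.
ΣP(Feb 2008)·Q(Jan 2008) = 158.05×12 + 572.00×12 + 9577.61×5 = 1896.6 + 6864 + 47888.05 = 56648.65
ΣP(Jan 2008)·Q(Jan 2008) = 125.98×12 + 476.62×12 + 6607.56×5 = 1511.76 + 5719.44 + 33037.8 = 40269
Index = 56648.65 / 40269 × 100 = 140.6756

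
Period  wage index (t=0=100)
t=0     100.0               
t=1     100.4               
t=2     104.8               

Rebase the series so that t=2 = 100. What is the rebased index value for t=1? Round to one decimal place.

95.8

Rebased(t=1) = 100.4 / 104.8 × 100 = 95.8015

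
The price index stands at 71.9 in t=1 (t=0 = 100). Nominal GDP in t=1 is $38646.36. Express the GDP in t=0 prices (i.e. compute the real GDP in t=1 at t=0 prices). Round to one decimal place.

Real = Nominal ÷ (Index/100) = 38646.36 ÷ (71.9/100)
     = 38646.36 ÷ 0.719 = 53750.1530

53750.2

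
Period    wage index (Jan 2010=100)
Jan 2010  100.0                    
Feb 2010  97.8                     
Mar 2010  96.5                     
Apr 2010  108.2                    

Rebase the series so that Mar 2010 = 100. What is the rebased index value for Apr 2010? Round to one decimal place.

Rebased(Apr 2010) = 108.2 / 96.5 × 100 = 112.1244

112.1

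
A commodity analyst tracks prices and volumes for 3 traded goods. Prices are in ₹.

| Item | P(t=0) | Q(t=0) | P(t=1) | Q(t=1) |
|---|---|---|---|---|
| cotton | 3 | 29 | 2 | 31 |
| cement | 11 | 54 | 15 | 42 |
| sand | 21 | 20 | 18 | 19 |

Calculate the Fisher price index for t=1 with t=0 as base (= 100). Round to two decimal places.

Laspeyres component (base-period weights):
ΣP(t=1)Q(t=0) = 2×29 + 15×54 + 18×20 = 58 + 810 + 360 = 1228
ΣP(t=0)Q(t=0) = 3×29 + 11×54 + 21×20 = 87 + 594 + 420 = 1101
L = 1228 / 1101 × 100 = 111.5350
Paasche component (current-period weights):
ΣP(t=1)Q(t=1) = 2×31 + 15×42 + 18×19 = 62 + 630 + 342 = 1034
ΣP(t=0)Q(t=1) = 3×31 + 11×42 + 21×19 = 93 + 462 + 399 = 954
P = 1034 / 954 × 100 = 108.3857
Fisher = √(L × P) = √(111.5350 × 108.3857) = 109.9491

109.95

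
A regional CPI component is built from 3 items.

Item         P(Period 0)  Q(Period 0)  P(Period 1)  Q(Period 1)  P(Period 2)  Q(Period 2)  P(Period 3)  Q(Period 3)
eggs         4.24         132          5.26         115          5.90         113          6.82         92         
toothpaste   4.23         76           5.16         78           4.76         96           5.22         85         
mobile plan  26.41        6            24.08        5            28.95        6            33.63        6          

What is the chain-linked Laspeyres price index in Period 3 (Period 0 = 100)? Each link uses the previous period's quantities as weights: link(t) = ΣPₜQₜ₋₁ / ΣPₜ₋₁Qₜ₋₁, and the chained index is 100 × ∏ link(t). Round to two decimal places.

Link Period 0→Period 1:
ΣP(Period 1)Q(Period 0) = 5.26×132 + 5.16×76 + 24.08×6 = 694.32 + 392.16 + 144.48 = 1230.96
ΣP(Period 0)Q(Period 0) = 4.24×132 + 4.23×76 + 26.41×6 = 559.68 + 321.48 + 158.46 = 1039.62
link = 1230.96/1039.62 = 1.184048
Link Period 1→Period 2:
ΣP(Period 2)Q(Period 1) = 5.90×115 + 4.76×78 + 28.95×5 = 678.5 + 371.28 + 144.75 = 1194.53
ΣP(Period 1)Q(Period 1) = 5.26×115 + 5.16×78 + 24.08×5 = 604.9 + 402.48 + 120.4 = 1127.78
link = 1194.53/1127.78 = 1.059187
Link Period 2→Period 3:
ΣP(Period 3)Q(Period 2) = 6.82×113 + 5.22×96 + 33.63×6 = 770.66 + 501.12 + 201.78 = 1473.56
ΣP(Period 2)Q(Period 2) = 5.90×113 + 4.76×96 + 28.95×6 = 666.7 + 456.96 + 173.7 = 1297.36
link = 1473.56/1297.36 = 1.135814
Chained index = 100 × 1.184048 × 1.059187 × 1.135814 = 142.4457

142.45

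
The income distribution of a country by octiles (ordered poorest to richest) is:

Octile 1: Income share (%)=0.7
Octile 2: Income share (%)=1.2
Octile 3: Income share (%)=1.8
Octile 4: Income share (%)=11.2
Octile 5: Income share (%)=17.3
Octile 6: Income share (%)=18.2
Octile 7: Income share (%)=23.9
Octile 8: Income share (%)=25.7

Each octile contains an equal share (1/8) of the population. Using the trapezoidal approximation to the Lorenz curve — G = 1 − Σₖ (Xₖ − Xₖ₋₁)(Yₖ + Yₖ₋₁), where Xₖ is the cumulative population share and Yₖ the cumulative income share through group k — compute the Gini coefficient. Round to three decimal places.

0.430

Cumulative income shares Yₖ: 0.0070, 0.0190, 0.0370, 0.1490, 0.3220, 0.5040, 0.7430, 1.0000
Σ (Xₖ−Xₖ₋₁)(Yₖ+Yₖ₋₁) = (1/8)(0.0070+0.0000) + (1/8)(0.0190+0.0070) + (1/8)(0.0370+0.0190) + (1/8)(0.1490+0.0370) + (1/8)(0.3220+0.1490) + (1/8)(0.5040+0.3220) + (1/8)(0.7430+0.5040) + (1/8)(1.0000+0.7430)
  = 0.0009 + 0.0032 + 0.0070 + 0.0232 + 0.0589 + 0.1033 + 0.1559 + 0.2179 = 0.5702
G = 1 − 0.5702 = 0.4298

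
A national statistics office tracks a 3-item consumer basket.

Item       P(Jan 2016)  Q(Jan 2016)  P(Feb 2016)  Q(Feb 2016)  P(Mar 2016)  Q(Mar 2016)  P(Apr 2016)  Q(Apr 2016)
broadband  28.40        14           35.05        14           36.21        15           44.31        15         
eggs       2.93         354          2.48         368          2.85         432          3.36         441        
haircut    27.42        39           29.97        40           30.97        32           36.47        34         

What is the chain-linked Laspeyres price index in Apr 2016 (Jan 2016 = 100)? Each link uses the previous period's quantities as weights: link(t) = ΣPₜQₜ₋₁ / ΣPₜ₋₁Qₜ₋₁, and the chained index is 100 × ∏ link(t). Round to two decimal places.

Link Jan 2016→Feb 2016:
ΣP(Feb 2016)Q(Jan 2016) = 35.05×14 + 2.48×354 + 29.97×39 = 490.7 + 877.92 + 1168.83 = 2537.45
ΣP(Jan 2016)Q(Jan 2016) = 28.40×14 + 2.93×354 + 27.42×39 = 397.6 + 1037.22 + 1069.38 = 2504.2
link = 2537.45/2504.2 = 1.013278
Link Feb 2016→Mar 2016:
ΣP(Mar 2016)Q(Feb 2016) = 36.21×14 + 2.85×368 + 30.97×40 = 506.94 + 1048.8 + 1238.8 = 2794.54
ΣP(Feb 2016)Q(Feb 2016) = 35.05×14 + 2.48×368 + 29.97×40 = 490.7 + 912.64 + 1198.8 = 2602.14
link = 2794.54/2602.14 = 1.073939
Link Mar 2016→Apr 2016:
ΣP(Apr 2016)Q(Mar 2016) = 44.31×15 + 3.36×432 + 36.47×32 = 664.65 + 1451.52 + 1167.04 = 3283.21
ΣP(Mar 2016)Q(Mar 2016) = 36.21×15 + 2.85×432 + 30.97×32 = 543.15 + 1231.2 + 991.04 = 2765.39
link = 3283.21/2765.39 = 1.187250
Chained index = 100 × 1.013278 × 1.073939 × 1.187250 = 129.1964

129.20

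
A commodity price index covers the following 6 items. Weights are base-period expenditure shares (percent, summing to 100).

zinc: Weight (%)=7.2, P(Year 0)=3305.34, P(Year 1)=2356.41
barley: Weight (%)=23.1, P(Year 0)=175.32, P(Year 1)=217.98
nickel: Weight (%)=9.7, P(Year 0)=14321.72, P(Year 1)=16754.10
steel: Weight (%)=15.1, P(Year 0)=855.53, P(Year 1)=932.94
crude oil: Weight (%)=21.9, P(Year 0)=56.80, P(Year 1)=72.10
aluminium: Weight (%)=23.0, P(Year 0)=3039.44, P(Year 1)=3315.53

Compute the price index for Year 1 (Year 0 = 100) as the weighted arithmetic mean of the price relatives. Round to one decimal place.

114.6

zinc: 7.2 × (2356.41/3305.34) = 7.2 × 0.712910 = 5.1330
barley: 23.1 × (217.98/175.32) = 23.1 × 1.243326 = 28.7208
nickel: 9.7 × (16754.10/14321.72) = 9.7 × 1.169839 = 11.3474
steel: 15.1 × (932.94/855.53) = 15.1 × 1.090482 = 16.4663
crude oil: 21.9 × (72.10/56.80) = 21.9 × 1.269366 = 27.7991
aluminium: 23.0 × (3315.53/3039.44) = 23.0 × 1.090836 = 25.0892
Index = Σ wᵢ·(p₁ᵢ/p₀ᵢ) = 5.1330 + 28.7208 + 11.3474 + 16.4663 + 27.7991 + 25.0892 = 114.5558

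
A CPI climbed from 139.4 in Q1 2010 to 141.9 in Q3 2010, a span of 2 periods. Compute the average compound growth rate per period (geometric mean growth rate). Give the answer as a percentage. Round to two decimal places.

Growth factor = (141.9/139.4)^(1/2) = (1.017934)^(1/2) = 1.008927
Growth rate = 1.008927 − 1 = 0.008927 = 0.8927%

0.89%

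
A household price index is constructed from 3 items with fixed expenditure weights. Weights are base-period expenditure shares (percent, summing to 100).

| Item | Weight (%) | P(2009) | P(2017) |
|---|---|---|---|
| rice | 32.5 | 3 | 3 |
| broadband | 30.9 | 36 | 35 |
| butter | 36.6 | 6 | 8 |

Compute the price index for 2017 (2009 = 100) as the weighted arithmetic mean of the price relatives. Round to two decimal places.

rice: 32.5 × (3/3) = 32.5 × 1.000000 = 32.5000
broadband: 30.9 × (35/36) = 30.9 × 0.972222 = 30.0417
butter: 36.6 × (8/6) = 36.6 × 1.333333 = 48.8000
Index = Σ wᵢ·(p₁ᵢ/p₀ᵢ) = 32.5000 + 30.0417 + 48.8000 = 111.3417

111.34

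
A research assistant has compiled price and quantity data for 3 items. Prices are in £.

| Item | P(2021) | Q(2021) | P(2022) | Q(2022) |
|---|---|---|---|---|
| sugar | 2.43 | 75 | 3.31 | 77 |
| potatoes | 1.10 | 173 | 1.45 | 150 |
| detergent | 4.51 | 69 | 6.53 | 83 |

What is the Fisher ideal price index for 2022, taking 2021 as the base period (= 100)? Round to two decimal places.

Laspeyres component (base-period weights):
ΣP(2022)Q(2021) = 3.31×75 + 1.45×173 + 6.53×69 = 248.25 + 250.85 + 450.57 = 949.67
ΣP(2021)Q(2021) = 2.43×75 + 1.10×173 + 4.51×69 = 182.25 + 190.3 + 311.19 = 683.74
L = 949.67 / 683.74 × 100 = 138.8934
Paasche component (current-period weights):
ΣP(2022)Q(2022) = 3.31×77 + 1.45×150 + 6.53×83 = 254.87 + 217.5 + 541.99 = 1014.36
ΣP(2021)Q(2022) = 2.43×77 + 1.10×150 + 4.51×83 = 187.11 + 165 + 374.33 = 726.44
P = 1014.36 / 726.44 × 100 = 139.6344
Fisher = √(L × P) = √(138.8934 × 139.6344) = 139.2634

139.26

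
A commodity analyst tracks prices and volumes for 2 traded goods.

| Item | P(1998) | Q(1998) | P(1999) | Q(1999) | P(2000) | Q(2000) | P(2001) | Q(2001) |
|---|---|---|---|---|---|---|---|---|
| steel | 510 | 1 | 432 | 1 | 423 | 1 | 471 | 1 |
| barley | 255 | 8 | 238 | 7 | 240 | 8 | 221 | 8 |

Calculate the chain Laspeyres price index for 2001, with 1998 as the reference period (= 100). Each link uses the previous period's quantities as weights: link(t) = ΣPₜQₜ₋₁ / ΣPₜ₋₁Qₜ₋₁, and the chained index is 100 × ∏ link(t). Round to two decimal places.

Link 1998→1999:
ΣP(1999)Q(1998) = 432×1 + 238×8 = 432 + 1904 = 2336
ΣP(1998)Q(1998) = 510×1 + 255×8 = 510 + 2040 = 2550
link = 2336/2550 = 0.916078
Link 1999→2000:
ΣP(2000)Q(1999) = 423×1 + 240×7 = 423 + 1680 = 2103
ΣP(1999)Q(1999) = 432×1 + 238×7 = 432 + 1666 = 2098
link = 2103/2098 = 1.002383
Link 2000→2001:
ΣP(2001)Q(2000) = 471×1 + 221×8 = 471 + 1768 = 2239
ΣP(2000)Q(2000) = 423×1 + 240×8 = 423 + 1920 = 2343
link = 2239/2343 = 0.955612
Chained index = 100 × 0.916078 × 1.002383 × 0.955612 = 87.7502

87.75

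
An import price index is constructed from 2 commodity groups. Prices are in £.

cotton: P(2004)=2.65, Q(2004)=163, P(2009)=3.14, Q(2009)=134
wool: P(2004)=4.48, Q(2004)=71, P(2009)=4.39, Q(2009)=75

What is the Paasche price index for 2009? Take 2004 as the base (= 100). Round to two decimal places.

108.52

Paasche price index uses current-period quantities as weights.
ΣP(2009)·Q(2009) = 3.14×134 + 4.39×75 = 420.76 + 329.25 = 750.01
ΣP(2004)·Q(2009) = 2.65×134 + 4.48×75 = 355.1 + 336 = 691.1
Index = 750.01 / 691.1 × 100 = 108.5241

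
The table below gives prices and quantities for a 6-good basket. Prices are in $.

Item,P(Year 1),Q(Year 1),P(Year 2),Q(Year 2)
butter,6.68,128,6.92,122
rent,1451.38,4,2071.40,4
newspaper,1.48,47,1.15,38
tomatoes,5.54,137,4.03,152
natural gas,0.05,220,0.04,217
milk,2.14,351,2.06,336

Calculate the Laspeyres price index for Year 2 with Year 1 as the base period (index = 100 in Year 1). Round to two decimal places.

Laspeyres price index uses base-period quantities as weights.
ΣP(Year 2)·Q(Year 1) = 6.92×128 + 2071.40×4 + 1.15×47 + 4.03×137 + 0.04×220 + 2.06×351 = 885.76 + 8285.6 + 54.05 + 552.11 + 8.8 + 723.06 = 10509.38
ΣP(Year 1)·Q(Year 1) = 6.68×128 + 1451.38×4 + 1.48×47 + 5.54×137 + 0.05×220 + 2.14×351 = 855.04 + 5805.52 + 69.56 + 758.98 + 11 + 751.14 = 8251.24
Index = 10509.38 / 8251.24 × 100 = 127.3673

127.37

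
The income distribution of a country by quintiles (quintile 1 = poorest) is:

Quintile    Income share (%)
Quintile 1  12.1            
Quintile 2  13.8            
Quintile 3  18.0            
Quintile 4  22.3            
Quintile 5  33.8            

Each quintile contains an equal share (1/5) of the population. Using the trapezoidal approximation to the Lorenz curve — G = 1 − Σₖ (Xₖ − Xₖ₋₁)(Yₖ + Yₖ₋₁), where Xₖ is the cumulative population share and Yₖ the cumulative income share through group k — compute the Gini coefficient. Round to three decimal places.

Cumulative income shares Yₖ: 0.1210, 0.2590, 0.4390, 0.6620, 1.0000
Σ (Xₖ−Xₖ₋₁)(Yₖ+Yₖ₋₁) = (1/5)(0.1210+0.0000) + (1/5)(0.2590+0.1210) + (1/5)(0.4390+0.2590) + (1/5)(0.6620+0.4390) + (1/5)(1.0000+0.6620)
  = 0.0242 + 0.0760 + 0.1396 + 0.2202 + 0.3324 = 0.7924
G = 1 − 0.7924 = 0.2076

0.208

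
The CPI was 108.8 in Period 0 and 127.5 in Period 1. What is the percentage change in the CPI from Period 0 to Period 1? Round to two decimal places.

17.19%

Change = (127.5 − 108.8) / 108.8 × 100
       = 18.7 / 108.8 × 100 = 17.1875%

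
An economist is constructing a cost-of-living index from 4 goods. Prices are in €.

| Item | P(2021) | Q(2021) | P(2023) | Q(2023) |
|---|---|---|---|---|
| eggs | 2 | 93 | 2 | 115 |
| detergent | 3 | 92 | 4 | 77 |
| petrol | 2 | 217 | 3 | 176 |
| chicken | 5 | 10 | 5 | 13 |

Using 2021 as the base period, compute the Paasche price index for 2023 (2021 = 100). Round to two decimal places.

128.82

Paasche price index uses current-period quantities as weights.
ΣP(2023)·Q(2023) = 2×115 + 4×77 + 3×176 + 5×13 = 230 + 308 + 528 + 65 = 1131
ΣP(2021)·Q(2023) = 2×115 + 3×77 + 2×176 + 5×13 = 230 + 231 + 352 + 65 = 878
Index = 1131 / 878 × 100 = 128.8155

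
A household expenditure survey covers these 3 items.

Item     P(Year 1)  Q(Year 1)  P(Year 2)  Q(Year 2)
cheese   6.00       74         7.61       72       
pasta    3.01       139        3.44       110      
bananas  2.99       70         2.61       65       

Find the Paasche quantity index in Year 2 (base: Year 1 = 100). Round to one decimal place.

Paasche quantity index uses current-period prices as weights.
ΣP(Year 2)·Q(Year 2) = 7.61×72 + 3.44×110 + 2.61×65 = 547.92 + 378.4 + 169.65 = 1095.97
ΣP(Year 2)·Q(Year 1) = 7.61×74 + 3.44×139 + 2.61×70 = 563.14 + 478.16 + 182.7 = 1224
Index = 1095.97 / 1224 × 100 = 89.5400

89.5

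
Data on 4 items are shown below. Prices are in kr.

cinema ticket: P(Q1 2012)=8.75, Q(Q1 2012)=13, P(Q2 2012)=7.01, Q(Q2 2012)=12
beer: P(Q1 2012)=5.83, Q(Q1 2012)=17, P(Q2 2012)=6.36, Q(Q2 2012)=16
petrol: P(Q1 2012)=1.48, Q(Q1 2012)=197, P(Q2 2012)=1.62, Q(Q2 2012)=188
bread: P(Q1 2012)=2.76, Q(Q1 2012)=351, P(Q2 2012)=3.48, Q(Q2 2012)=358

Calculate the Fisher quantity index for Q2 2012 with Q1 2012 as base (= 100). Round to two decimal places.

Laspeyres component (base-period weights):
ΣP(Q1 2012)Q(Q2 2012) = 8.75×12 + 5.83×16 + 1.48×188 + 2.76×358 = 105 + 93.28 + 278.24 + 988.08 = 1464.6
ΣP(Q1 2012)Q(Q1 2012) = 8.75×13 + 5.83×17 + 1.48×197 + 2.76×351 = 113.75 + 99.11 + 291.56 + 968.76 = 1473.18
L = 1464.6 / 1473.18 × 100 = 99.4176
Paasche component (current-period weights):
ΣP(Q2 2012)Q(Q2 2012) = 7.01×12 + 6.36×16 + 1.62×188 + 3.48×358 = 84.12 + 101.76 + 304.56 + 1245.84 = 1736.28
ΣP(Q2 2012)Q(Q1 2012) = 7.01×13 + 6.36×17 + 1.62×197 + 3.48×351 = 91.13 + 108.12 + 319.14 + 1221.48 = 1739.87
P = 1736.28 / 1739.87 × 100 = 99.7937
Fisher = √(L × P) = √(99.4176 × 99.7937) = 99.6054

99.61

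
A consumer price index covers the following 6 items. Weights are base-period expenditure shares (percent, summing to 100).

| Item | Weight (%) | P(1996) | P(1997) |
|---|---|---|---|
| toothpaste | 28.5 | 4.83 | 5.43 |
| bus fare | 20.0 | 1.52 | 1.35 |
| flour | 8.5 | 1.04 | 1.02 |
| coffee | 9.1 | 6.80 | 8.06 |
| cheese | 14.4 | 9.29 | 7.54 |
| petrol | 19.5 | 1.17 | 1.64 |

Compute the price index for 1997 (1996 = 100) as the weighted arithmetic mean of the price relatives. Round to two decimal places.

toothpaste: 28.5 × (5.43/4.83) = 28.5 × 1.124224 = 32.0404
bus fare: 20.0 × (1.35/1.52) = 20.0 × 0.888158 = 17.7632
flour: 8.5 × (1.02/1.04) = 8.5 × 0.980769 = 8.3365
coffee: 9.1 × (8.06/6.80) = 9.1 × 1.185294 = 10.7862
cheese: 14.4 × (7.54/9.29) = 14.4 × 0.811625 = 11.6874
petrol: 19.5 × (1.64/1.17) = 19.5 × 1.401709 = 27.3333
Index = Σ wᵢ·(p₁ᵢ/p₀ᵢ) = 32.0404 + 17.7632 + 8.3365 + 10.7862 + 11.6874 + 27.3333 = 107.9470

107.95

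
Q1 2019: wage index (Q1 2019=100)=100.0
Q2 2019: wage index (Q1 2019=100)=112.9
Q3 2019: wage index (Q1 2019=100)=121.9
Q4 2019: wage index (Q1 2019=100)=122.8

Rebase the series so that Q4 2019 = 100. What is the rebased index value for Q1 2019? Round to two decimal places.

Rebased(Q1 2019) = 100.0 / 122.8 × 100 = 81.4332

81.43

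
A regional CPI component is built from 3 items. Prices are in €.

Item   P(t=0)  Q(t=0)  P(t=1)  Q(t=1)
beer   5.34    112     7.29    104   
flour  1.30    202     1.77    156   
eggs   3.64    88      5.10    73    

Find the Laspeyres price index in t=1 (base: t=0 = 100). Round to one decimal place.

Laspeyres price index uses base-period quantities as weights.
ΣP(t=1)·Q(t=0) = 7.29×112 + 1.77×202 + 5.10×88 = 816.48 + 357.54 + 448.8 = 1622.82
ΣP(t=0)·Q(t=0) = 5.34×112 + 1.30×202 + 3.64×88 = 598.08 + 262.6 + 320.32 = 1181
Index = 1622.82 / 1181 × 100 = 137.4107

137.4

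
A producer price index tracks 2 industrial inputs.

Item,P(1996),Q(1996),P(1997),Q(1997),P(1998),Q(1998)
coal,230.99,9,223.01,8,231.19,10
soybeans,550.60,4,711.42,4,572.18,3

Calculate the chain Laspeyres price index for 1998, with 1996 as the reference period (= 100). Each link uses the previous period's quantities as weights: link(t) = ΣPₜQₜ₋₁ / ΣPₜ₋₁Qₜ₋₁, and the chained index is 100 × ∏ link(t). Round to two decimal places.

101.31

Link 1996→1997:
ΣP(1997)Q(1996) = 223.01×9 + 711.42×4 = 2007.09 + 2845.68 = 4852.77
ΣP(1996)Q(1996) = 230.99×9 + 550.60×4 = 2078.91 + 2202.4 = 4281.31
link = 4852.77/4281.31 = 1.133478
Link 1997→1998:
ΣP(1998)Q(1997) = 231.19×8 + 572.18×4 = 1849.52 + 2288.72 = 4138.24
ΣP(1997)Q(1997) = 223.01×8 + 711.42×4 = 1784.08 + 2845.68 = 4629.76
link = 4138.24/4629.76 = 0.893835
Chained index = 100 × 1.133478 × 0.893835 = 101.3142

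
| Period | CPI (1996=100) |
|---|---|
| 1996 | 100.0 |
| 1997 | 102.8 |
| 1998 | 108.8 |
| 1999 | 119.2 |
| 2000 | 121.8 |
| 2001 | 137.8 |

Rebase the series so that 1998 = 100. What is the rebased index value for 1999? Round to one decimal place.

109.6

Rebased(1999) = 119.2 / 108.8 × 100 = 109.5588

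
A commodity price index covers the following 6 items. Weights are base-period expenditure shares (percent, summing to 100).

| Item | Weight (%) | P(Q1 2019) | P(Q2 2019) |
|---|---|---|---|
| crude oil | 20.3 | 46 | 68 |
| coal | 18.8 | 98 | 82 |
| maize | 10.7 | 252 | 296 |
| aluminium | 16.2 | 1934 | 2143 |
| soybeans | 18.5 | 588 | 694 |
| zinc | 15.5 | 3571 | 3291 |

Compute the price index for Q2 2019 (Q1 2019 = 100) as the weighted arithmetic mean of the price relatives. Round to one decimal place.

crude oil: 20.3 × (68/46) = 20.3 × 1.478261 = 30.0087
coal: 18.8 × (82/98) = 18.8 × 0.836735 = 15.7306
maize: 10.7 × (296/252) = 10.7 × 1.174603 = 12.5683
aluminium: 16.2 × (2143/1934) = 16.2 × 1.108066 = 17.9507
soybeans: 18.5 × (694/588) = 18.5 × 1.180272 = 21.8350
zinc: 15.5 × (3291/3571) = 15.5 × 0.921591 = 14.2847
Index = Σ wᵢ·(p₁ᵢ/p₀ᵢ) = 30.0087 + 15.7306 + 12.5683 + 17.9507 + 21.8350 + 14.2847 = 112.3779

112.4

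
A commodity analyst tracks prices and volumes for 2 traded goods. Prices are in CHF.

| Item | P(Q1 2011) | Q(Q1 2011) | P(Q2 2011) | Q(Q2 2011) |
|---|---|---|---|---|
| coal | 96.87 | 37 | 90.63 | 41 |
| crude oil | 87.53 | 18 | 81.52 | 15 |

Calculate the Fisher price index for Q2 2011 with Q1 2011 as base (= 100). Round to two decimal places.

93.44

Laspeyres component (base-period weights):
ΣP(Q2 2011)Q(Q1 2011) = 90.63×37 + 81.52×18 = 3353.31 + 1467.36 = 4820.67
ΣP(Q1 2011)Q(Q1 2011) = 96.87×37 + 87.53×18 = 3584.19 + 1575.54 = 5159.73
L = 4820.67 / 5159.73 × 100 = 93.4287
Paasche component (current-period weights):
ΣP(Q2 2011)Q(Q2 2011) = 90.63×41 + 81.52×15 = 3715.83 + 1222.8 = 4938.63
ΣP(Q1 2011)Q(Q2 2011) = 96.87×41 + 87.53×15 = 3971.67 + 1312.95 = 5284.62
P = 4938.63 / 5284.62 × 100 = 93.4529
Fisher = √(L × P) = √(93.4287 × 93.4529) = 93.4408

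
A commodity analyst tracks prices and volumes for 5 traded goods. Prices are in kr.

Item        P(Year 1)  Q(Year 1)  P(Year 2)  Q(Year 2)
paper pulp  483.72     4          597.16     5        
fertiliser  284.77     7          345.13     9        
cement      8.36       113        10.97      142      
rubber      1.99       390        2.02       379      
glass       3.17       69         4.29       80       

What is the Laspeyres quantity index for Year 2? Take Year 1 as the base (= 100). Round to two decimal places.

122.30

Laspeyres quantity index uses base-period prices as weights.
ΣP(Year 1)·Q(Year 2) = 483.72×5 + 284.77×9 + 8.36×142 + 1.99×379 + 3.17×80 = 2418.6 + 2562.93 + 1187.12 + 754.21 + 253.6 = 7176.46
ΣP(Year 1)·Q(Year 1) = 483.72×4 + 284.77×7 + 8.36×113 + 1.99×390 + 3.17×69 = 1934.88 + 1993.39 + 944.68 + 776.1 + 218.73 = 5867.78
Index = 7176.46 / 5867.78 × 100 = 122.3028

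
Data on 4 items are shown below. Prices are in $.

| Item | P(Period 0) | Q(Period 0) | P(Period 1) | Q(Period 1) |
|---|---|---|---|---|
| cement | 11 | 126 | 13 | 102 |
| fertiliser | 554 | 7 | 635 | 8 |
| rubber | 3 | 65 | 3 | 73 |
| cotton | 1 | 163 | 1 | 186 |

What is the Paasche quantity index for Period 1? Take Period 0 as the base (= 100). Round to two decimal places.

Paasche quantity index uses current-period prices as weights.
ΣP(Period 1)·Q(Period 1) = 13×102 + 635×8 + 3×73 + 1×186 = 1326 + 5080 + 219 + 186 = 6811
ΣP(Period 1)·Q(Period 0) = 13×126 + 635×7 + 3×65 + 1×163 = 1638 + 4445 + 195 + 163 = 6441
Index = 6811 / 6441 × 100 = 105.7444

105.74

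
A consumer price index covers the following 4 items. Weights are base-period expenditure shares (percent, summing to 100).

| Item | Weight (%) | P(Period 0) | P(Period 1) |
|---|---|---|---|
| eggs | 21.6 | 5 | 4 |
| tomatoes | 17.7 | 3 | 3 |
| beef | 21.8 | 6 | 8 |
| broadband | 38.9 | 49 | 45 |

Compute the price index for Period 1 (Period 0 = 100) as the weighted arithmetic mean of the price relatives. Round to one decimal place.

99.8

eggs: 21.6 × (4/5) = 21.6 × 0.800000 = 17.2800
tomatoes: 17.7 × (3/3) = 17.7 × 1.000000 = 17.7000
beef: 21.8 × (8/6) = 21.8 × 1.333333 = 29.0667
broadband: 38.9 × (45/49) = 38.9 × 0.918367 = 35.7245
Index = Σ wᵢ·(p₁ᵢ/p₀ᵢ) = 17.2800 + 17.7000 + 29.0667 + 35.7245 = 99.7712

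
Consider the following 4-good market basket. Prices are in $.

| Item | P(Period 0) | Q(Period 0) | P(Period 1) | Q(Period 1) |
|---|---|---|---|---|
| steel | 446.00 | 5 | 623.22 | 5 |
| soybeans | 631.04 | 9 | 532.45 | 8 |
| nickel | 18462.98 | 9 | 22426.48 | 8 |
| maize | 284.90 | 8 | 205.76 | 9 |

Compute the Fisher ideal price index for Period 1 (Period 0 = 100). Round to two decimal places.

Laspeyres component (base-period weights):
ΣP(Period 1)Q(Period 0) = 623.22×5 + 532.45×9 + 22426.48×9 + 205.76×8 = 3116.1 + 4792.05 + 201838.32 + 1646.08 = 211392.55
ΣP(Period 0)Q(Period 0) = 446.00×5 + 631.04×9 + 18462.98×9 + 284.90×8 = 2230 + 5679.36 + 166166.82 + 2279.2 = 176355.38
L = 211392.55 / 176355.38 × 100 = 119.8674
Paasche component (current-period weights):
ΣP(Period 1)Q(Period 1) = 623.22×5 + 532.45×8 + 22426.48×8 + 205.76×9 = 3116.1 + 4259.6 + 179411.84 + 1851.84 = 188639.38
ΣP(Period 0)Q(Period 1) = 446.00×5 + 631.04×8 + 18462.98×8 + 284.90×9 = 2230 + 5048.32 + 147703.84 + 2564.1 = 157546.26
P = 188639.38 / 157546.26 × 100 = 119.7359
Fisher = √(L × P) = √(119.8674 × 119.7359) = 119.8016

119.80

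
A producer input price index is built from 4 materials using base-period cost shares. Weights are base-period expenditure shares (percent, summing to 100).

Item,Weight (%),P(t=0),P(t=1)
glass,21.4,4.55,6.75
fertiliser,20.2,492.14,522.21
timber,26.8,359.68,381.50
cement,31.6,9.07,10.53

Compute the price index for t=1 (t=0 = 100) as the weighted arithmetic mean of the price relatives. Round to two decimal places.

118.29

glass: 21.4 × (6.75/4.55) = 21.4 × 1.483516 = 31.7473
fertiliser: 20.2 × (522.21/492.14) = 20.2 × 1.061100 = 21.4342
timber: 26.8 × (381.50/359.68) = 26.8 × 1.060665 = 28.4258
cement: 31.6 × (10.53/9.07) = 31.6 × 1.160970 = 36.6867
Index = Σ wᵢ·(p₁ᵢ/p₀ᵢ) = 31.7473 + 21.4342 + 28.4258 + 36.6867 = 118.2940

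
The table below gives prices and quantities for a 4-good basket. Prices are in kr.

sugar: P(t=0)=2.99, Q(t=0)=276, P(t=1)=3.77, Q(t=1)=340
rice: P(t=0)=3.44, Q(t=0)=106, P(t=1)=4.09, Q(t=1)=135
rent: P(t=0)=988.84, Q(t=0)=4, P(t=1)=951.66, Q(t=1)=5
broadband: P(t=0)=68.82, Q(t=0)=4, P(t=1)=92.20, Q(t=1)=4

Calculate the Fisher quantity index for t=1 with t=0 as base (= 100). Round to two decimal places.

123.41

Laspeyres component (base-period weights):
ΣP(t=0)Q(t=1) = 2.99×340 + 3.44×135 + 988.84×5 + 68.82×4 = 1016.6 + 464.4 + 4944.2 + 275.28 = 6700.48
ΣP(t=0)Q(t=0) = 2.99×276 + 3.44×106 + 988.84×4 + 68.82×4 = 825.24 + 364.64 + 3955.36 + 275.28 = 5420.52
L = 6700.48 / 5420.52 × 100 = 123.6132
Paasche component (current-period weights):
ΣP(t=1)Q(t=1) = 3.77×340 + 4.09×135 + 951.66×5 + 92.20×4 = 1281.8 + 552.15 + 4758.3 + 368.8 = 6961.05
ΣP(t=1)Q(t=0) = 3.77×276 + 4.09×106 + 951.66×4 + 92.20×4 = 1040.52 + 433.54 + 3806.64 + 368.8 = 5649.5
P = 6961.05 / 5649.5 × 100 = 123.2153
Fisher = √(L × P) = √(123.6132 × 123.2153) = 123.4141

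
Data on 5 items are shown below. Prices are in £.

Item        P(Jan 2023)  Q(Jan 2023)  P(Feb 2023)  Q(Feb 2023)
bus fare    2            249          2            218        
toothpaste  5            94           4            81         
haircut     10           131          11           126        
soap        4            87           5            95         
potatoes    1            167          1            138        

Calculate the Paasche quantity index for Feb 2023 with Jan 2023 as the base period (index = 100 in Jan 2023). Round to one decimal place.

Paasche quantity index uses current-period prices as weights.
ΣP(Feb 2023)·Q(Feb 2023) = 2×218 + 4×81 + 11×126 + 5×95 + 1×138 = 436 + 324 + 1386 + 475 + 138 = 2759
ΣP(Feb 2023)·Q(Jan 2023) = 2×249 + 4×94 + 11×131 + 5×87 + 1×167 = 498 + 376 + 1441 + 435 + 167 = 2917
Index = 2759 / 2917 × 100 = 94.5835

94.6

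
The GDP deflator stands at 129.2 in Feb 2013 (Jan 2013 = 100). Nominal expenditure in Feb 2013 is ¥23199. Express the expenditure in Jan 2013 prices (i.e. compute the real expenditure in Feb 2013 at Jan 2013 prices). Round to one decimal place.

17955.9

Real = Nominal ÷ (Index/100) = 23199 ÷ (129.2/100)
     = 23199 ÷ 1.292 = 17955.8824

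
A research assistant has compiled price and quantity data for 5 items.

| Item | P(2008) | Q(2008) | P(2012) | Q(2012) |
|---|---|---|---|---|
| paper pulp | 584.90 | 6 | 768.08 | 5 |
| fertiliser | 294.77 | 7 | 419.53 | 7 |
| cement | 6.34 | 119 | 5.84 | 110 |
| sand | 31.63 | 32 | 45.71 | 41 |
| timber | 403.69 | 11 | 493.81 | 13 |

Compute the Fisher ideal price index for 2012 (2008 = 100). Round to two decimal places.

128.48

Laspeyres component (base-period weights):
ΣP(2012)Q(2008) = 768.08×6 + 419.53×7 + 5.84×119 + 45.71×32 + 493.81×11 = 4608.48 + 2936.71 + 694.96 + 1462.72 + 5431.91 = 15134.78
ΣP(2008)Q(2008) = 584.90×6 + 294.77×7 + 6.34×119 + 31.63×32 + 403.69×11 = 3509.4 + 2063.39 + 754.46 + 1012.16 + 4440.59 = 11780
L = 15134.78 / 11780 × 100 = 128.4786
Paasche component (current-period weights):
ΣP(2012)Q(2012) = 768.08×5 + 419.53×7 + 5.84×110 + 45.71×41 + 493.81×13 = 3840.4 + 2936.71 + 642.4 + 1874.11 + 6419.53 = 15713.15
ΣP(2008)Q(2012) = 584.90×5 + 294.77×7 + 6.34×110 + 31.63×41 + 403.69×13 = 2924.5 + 2063.39 + 697.4 + 1296.83 + 5247.97 = 12230.09
P = 15713.15 / 12230.09 × 100 = 128.4794
Fisher = √(L × P) = √(128.4786 × 128.4794) = 128.4790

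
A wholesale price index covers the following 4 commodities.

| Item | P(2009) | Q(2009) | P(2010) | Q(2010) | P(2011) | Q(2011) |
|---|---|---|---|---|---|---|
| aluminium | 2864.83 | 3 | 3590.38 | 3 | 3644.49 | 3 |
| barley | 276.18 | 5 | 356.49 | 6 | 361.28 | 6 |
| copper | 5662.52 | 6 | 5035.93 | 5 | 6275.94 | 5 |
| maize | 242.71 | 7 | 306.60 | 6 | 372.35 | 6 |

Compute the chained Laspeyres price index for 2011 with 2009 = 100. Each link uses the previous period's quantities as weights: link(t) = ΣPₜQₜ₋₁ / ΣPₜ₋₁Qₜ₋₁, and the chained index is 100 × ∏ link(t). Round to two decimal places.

115.11

Link 2009→2010:
ΣP(2010)Q(2009) = 3590.38×3 + 356.49×5 + 5035.93×6 + 306.60×7 = 10771.14 + 1782.45 + 30215.58 + 2146.2 = 44915.37
ΣP(2009)Q(2009) = 2864.83×3 + 276.18×5 + 5662.52×6 + 242.71×7 = 8594.49 + 1380.9 + 33975.12 + 1698.97 = 45649.48
link = 44915.37/45649.48 = 0.983919
Link 2010→2011:
ΣP(2011)Q(2010) = 3644.49×3 + 361.28×6 + 6275.94×5 + 372.35×6 = 10933.47 + 2167.68 + 31379.7 + 2234.1 = 46714.95
ΣP(2010)Q(2010) = 3590.38×3 + 356.49×6 + 5035.93×5 + 306.60×6 = 10771.14 + 2138.94 + 25179.65 + 1839.6 = 39929.33
link = 46714.95/39929.33 = 1.169941
Chained index = 100 × 0.983919 × 1.169941 = 115.1126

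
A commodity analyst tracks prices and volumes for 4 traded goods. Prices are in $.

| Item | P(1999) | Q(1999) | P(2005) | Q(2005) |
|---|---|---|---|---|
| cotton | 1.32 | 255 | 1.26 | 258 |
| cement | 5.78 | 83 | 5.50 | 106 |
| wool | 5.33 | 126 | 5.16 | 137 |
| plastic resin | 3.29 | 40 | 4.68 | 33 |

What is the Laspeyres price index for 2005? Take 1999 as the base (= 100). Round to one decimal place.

Laspeyres price index uses base-period quantities as weights.
ΣP(2005)·Q(1999) = 1.26×255 + 5.50×83 + 5.16×126 + 4.68×40 = 321.3 + 456.5 + 650.16 + 187.2 = 1615.16
ΣP(1999)·Q(1999) = 1.32×255 + 5.78×83 + 5.33×126 + 3.29×40 = 336.6 + 479.74 + 671.58 + 131.6 = 1619.52
Index = 1615.16 / 1619.52 × 100 = 99.7308

99.7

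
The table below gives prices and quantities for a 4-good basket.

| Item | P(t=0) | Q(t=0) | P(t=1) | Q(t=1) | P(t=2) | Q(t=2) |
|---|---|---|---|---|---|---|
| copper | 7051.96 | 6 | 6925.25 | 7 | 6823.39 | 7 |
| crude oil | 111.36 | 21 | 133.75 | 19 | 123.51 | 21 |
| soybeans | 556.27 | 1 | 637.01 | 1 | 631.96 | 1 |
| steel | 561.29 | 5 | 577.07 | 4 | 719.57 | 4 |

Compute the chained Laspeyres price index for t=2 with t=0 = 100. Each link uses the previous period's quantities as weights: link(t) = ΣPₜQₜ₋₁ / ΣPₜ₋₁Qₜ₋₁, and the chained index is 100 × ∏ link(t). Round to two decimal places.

Link t=0→t=1:
ΣP(t=1)Q(t=0) = 6925.25×6 + 133.75×21 + 637.01×1 + 577.07×5 = 41551.5 + 2808.75 + 637.01 + 2885.35 = 47882.61
ΣP(t=0)Q(t=0) = 7051.96×6 + 111.36×21 + 556.27×1 + 561.29×5 = 42311.76 + 2338.56 + 556.27 + 2806.45 = 48013.04
link = 47882.61/48013.04 = 0.997283
Link t=1→t=2:
ΣP(t=2)Q(t=1) = 6823.39×7 + 123.51×19 + 631.96×1 + 719.57×4 = 47763.73 + 2346.69 + 631.96 + 2878.28 = 53620.66
ΣP(t=1)Q(t=1) = 6925.25×7 + 133.75×19 + 637.01×1 + 577.07×4 = 48476.75 + 2541.25 + 637.01 + 2308.28 = 53963.29
link = 53620.66/53963.29 = 0.993651
Chained index = 100 × 0.997283 × 0.993651 = 99.0951

99.10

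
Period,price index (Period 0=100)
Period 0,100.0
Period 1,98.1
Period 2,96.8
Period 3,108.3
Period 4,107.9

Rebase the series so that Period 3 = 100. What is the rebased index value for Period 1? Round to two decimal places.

90.58

Rebased(Period 1) = 98.1 / 108.3 × 100 = 90.5817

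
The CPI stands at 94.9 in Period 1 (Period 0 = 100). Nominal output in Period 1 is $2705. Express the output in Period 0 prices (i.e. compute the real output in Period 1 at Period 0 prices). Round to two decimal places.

2850.37

Real = Nominal ÷ (Index/100) = 2705 ÷ (94.9/100)
     = 2705 ÷ 0.949 = 2850.3688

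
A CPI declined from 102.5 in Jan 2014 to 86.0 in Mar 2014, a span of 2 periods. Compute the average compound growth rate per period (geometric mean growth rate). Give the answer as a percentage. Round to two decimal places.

-8.40%

Growth factor = (86.0/102.5)^(1/2) = (0.839024)^(1/2) = 0.915983
Growth rate = 0.915983 − 1 = -0.084017 = -8.4017%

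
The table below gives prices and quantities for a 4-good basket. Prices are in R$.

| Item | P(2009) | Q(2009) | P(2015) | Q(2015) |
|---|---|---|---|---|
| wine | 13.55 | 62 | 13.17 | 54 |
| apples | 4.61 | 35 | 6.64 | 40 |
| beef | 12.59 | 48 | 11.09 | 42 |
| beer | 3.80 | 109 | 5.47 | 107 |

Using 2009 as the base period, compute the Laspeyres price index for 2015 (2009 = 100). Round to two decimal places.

Laspeyres price index uses base-period quantities as weights.
ΣP(2015)·Q(2009) = 13.17×62 + 6.64×35 + 11.09×48 + 5.47×109 = 816.54 + 232.4 + 532.32 + 596.23 = 2177.49
ΣP(2009)·Q(2009) = 13.55×62 + 4.61×35 + 12.59×48 + 3.80×109 = 840.1 + 161.35 + 604.32 + 414.2 = 2019.97
Index = 2177.49 / 2019.97 × 100 = 107.7981

107.80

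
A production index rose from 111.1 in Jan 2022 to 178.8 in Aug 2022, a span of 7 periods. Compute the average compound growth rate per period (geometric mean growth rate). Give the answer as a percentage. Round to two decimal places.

Growth factor = (178.8/111.1)^(1/7) = (1.609361)^(1/7) = 1.070340
Growth rate = 1.070340 − 1 = 0.070340 = 7.0340%

7.03%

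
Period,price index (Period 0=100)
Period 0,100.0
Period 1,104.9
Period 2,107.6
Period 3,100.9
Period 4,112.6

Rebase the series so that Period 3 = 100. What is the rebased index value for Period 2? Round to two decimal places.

106.64

Rebased(Period 2) = 107.6 / 100.9 × 100 = 106.6402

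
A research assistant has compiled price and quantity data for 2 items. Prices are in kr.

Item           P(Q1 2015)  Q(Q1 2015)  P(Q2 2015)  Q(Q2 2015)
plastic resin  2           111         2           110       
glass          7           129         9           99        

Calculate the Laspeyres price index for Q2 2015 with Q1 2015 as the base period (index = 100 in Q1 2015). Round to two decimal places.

122.93

Laspeyres price index uses base-period quantities as weights.
ΣP(Q2 2015)·Q(Q1 2015) = 2×111 + 9×129 = 222 + 1161 = 1383
ΣP(Q1 2015)·Q(Q1 2015) = 2×111 + 7×129 = 222 + 903 = 1125
Index = 1383 / 1125 × 100 = 122.9333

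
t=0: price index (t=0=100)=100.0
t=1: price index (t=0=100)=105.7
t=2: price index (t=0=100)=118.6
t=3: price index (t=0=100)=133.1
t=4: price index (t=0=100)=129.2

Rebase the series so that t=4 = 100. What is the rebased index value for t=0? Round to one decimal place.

Rebased(t=0) = 100.0 / 129.2 × 100 = 77.3994

77.4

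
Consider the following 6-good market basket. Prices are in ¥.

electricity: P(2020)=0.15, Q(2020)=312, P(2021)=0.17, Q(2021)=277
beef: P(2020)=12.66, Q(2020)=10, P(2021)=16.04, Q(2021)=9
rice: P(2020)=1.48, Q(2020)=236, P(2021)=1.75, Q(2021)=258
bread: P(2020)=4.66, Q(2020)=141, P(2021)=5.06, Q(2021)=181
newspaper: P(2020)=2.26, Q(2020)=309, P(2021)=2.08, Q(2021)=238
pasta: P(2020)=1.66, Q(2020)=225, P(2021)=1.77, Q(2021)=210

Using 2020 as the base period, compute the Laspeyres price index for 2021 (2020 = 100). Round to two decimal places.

105.74

Laspeyres price index uses base-period quantities as weights.
ΣP(2021)·Q(2020) = 0.17×312 + 16.04×10 + 1.75×236 + 5.06×141 + 2.08×309 + 1.77×225 = 53.04 + 160.4 + 413 + 713.46 + 642.72 + 398.25 = 2380.87
ΣP(2020)·Q(2020) = 0.15×312 + 12.66×10 + 1.48×236 + 4.66×141 + 2.26×309 + 1.66×225 = 46.8 + 126.6 + 349.28 + 657.06 + 698.34 + 373.5 = 2251.58
Index = 2380.87 / 2251.58 × 100 = 105.7422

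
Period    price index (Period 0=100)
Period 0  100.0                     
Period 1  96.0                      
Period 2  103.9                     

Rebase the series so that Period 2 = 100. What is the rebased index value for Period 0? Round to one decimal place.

96.2

Rebased(Period 0) = 100.0 / 103.9 × 100 = 96.2464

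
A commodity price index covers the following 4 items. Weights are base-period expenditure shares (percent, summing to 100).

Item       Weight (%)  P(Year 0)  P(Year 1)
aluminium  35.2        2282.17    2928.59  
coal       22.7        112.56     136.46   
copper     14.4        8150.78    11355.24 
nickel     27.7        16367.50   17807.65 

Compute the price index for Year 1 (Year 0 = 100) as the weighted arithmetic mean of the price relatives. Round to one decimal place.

122.9

aluminium: 35.2 × (2928.59/2282.17) = 35.2 × 1.283248 = 45.1703
coal: 22.7 × (136.46/112.56) = 22.7 × 1.212331 = 27.5199
copper: 14.4 × (11355.24/8150.78) = 14.4 × 1.393148 = 20.0613
nickel: 27.7 × (17807.65/16367.50) = 27.7 × 1.087988 = 30.1373
Index = Σ wᵢ·(p₁ᵢ/p₀ᵢ) = 45.1703 + 27.5199 + 20.0613 + 30.1373 = 122.8889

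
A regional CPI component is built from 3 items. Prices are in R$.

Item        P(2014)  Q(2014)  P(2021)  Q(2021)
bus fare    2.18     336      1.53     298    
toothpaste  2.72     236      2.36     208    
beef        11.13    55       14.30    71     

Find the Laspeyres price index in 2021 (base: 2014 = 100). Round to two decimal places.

Laspeyres price index uses base-period quantities as weights.
ΣP(2021)·Q(2014) = 1.53×336 + 2.36×236 + 14.30×55 = 514.08 + 556.96 + 786.5 = 1857.54
ΣP(2014)·Q(2014) = 2.18×336 + 2.72×236 + 11.13×55 = 732.48 + 641.92 + 612.15 = 1986.55
Index = 1857.54 / 1986.55 × 100 = 93.5058

93.51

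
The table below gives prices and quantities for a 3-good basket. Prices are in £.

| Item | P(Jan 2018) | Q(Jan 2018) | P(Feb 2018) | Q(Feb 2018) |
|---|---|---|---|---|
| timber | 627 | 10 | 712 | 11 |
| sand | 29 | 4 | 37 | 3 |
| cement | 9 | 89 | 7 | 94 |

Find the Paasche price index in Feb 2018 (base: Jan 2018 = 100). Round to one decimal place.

109.8

Paasche price index uses current-period quantities as weights.
ΣP(Feb 2018)·Q(Feb 2018) = 712×11 + 37×3 + 7×94 = 7832 + 111 + 658 = 8601
ΣP(Jan 2018)·Q(Feb 2018) = 627×11 + 29×3 + 9×94 = 6897 + 87 + 846 = 7830
Index = 8601 / 7830 × 100 = 109.8467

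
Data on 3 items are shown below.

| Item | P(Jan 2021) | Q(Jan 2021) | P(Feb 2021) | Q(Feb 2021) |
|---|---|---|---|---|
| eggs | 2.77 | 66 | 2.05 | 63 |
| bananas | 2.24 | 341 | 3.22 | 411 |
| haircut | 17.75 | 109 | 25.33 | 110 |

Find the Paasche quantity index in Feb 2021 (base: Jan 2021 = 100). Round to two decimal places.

106.12

Paasche quantity index uses current-period prices as weights.
ΣP(Feb 2021)·Q(Feb 2021) = 2.05×63 + 3.22×411 + 25.33×110 = 129.15 + 1323.42 + 2786.3 = 4238.87
ΣP(Feb 2021)·Q(Jan 2021) = 2.05×66 + 3.22×341 + 25.33×109 = 135.3 + 1098.02 + 2760.97 = 3994.29
Index = 4238.87 / 3994.29 × 100 = 106.1232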